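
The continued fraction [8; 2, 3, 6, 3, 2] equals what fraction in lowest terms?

Fold from the inside: start with 2/1.
  3 + 1/2 = 7/2
  6 + 2/7 = 44/7
  3 + 7/44 = 139/44
  2 + 44/139 = 322/139
  8 + 139/322 = 2715/322

2715/322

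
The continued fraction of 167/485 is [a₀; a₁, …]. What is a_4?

167 = 0·485 + 167   →  a_0 = 0
485 = 2·167 + 151   →  a_1 = 2
167 = 1·151 + 16   →  a_2 = 1
151 = 9·16 + 7   →  a_3 = 9
16 = 2·7 + 2   →  a_4 = 2

2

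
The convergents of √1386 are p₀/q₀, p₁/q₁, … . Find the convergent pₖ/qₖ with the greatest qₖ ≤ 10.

335/9

√1386 = [37; 4, 2, 1, 2, 1, 2, 4, 74, …] (period length 8).
Convergents:
  p_0/q_0 = 37/1
  p_1/q_1 = 149/4
  p_2/q_2 = 335/9
  p_3/q_3 = 484/13
q_2 = 9 ≤ 10 < 13 = q_3, so the answer is 335/9.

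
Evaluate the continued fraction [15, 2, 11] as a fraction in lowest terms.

356/23

Fold from the inside: start with 11/1.
  2 + 1/11 = 23/11
  15 + 11/23 = 356/23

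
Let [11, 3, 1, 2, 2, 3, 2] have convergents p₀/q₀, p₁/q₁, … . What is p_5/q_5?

1003/89

Using pₖ = aₖpₖ₋₁ + pₖ₋₂, qₖ = aₖqₖ₋₁ + qₖ₋₂ (with p₋₁=1, p₋₂=0, q₋₁=0, q₋₂=1):
  k=0: a=11, p=11, q=1
  k=1: a=3, p=34, q=3
  k=2: a=1, p=45, q=4
  k=3: a=2, p=124, q=11
  k=4: a=2, p=293, q=26
  k=5: a=3, p=1003, q=89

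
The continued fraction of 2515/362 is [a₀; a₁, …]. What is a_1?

1

2515 = 6·362 + 343   →  a_0 = 6
362 = 1·343 + 19   →  a_1 = 1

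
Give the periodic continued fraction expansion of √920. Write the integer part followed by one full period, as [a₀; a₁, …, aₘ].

[30; 3, 60]

a₀ = ⌊√920⌋ = 30.
With m₀=0, d₀=1 and mₖ₊₁ = dₖaₖ − mₖ, dₖ₊₁ = (n − mₖ₊₁²)/dₖ, aₖ₊₁ = ⌊(a₀+mₖ₊₁)/dₖ₊₁⌋:
  k=1: m=30, d=20, a=3
  k=2: m=30, d=1, a=60
d=1 and a=2a₀=60 at k=2, so the next step gives (m, d) = (30, 20) again — its k=1 value — and the period has length 2.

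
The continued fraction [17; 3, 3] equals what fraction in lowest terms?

173/10

Fold from the inside: start with 3/1.
  3 + 1/3 = 10/3
  17 + 3/10 = 173/10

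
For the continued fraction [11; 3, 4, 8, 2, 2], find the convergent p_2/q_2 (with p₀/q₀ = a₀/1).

Using pₖ = aₖpₖ₋₁ + pₖ₋₂, qₖ = aₖqₖ₋₁ + qₖ₋₂ (with p₋₁=1, p₋₂=0, q₋₁=0, q₋₂=1):
  k=0: a=11, p=11, q=1
  k=1: a=3, p=34, q=3
  k=2: a=4, p=147, q=13

147/13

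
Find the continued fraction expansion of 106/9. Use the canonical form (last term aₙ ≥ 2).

[11; 1, 3, 2]

106 = 11×9 + 7
9 = 1×7 + 2
7 = 3×2 + 1
2 = 2×1 + 0  (stop)
So 106/9 = [11; 1, 3, 2].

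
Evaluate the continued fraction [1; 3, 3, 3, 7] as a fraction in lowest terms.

314/241

Fold from the inside: start with 7/1.
  3 + 1/7 = 22/7
  3 + 7/22 = 73/22
  3 + 22/73 = 241/73
  1 + 73/241 = 314/241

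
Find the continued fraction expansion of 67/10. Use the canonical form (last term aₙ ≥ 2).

67 = 6·10 + 7
10 = 1·7 + 3
7 = 2·3 + 1
3 = 3·1 + 0  (stop)
So 67/10 = [6; 1, 2, 3].

[6; 1, 2, 3]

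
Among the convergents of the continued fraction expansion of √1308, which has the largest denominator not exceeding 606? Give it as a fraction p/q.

15660/433

√1308 = [36; 6, 72, …] (period length 2).
Convergents:
  p_0/q_0 = 36/1
  p_1/q_1 = 217/6
  p_2/q_2 = 15660/433
  p_3/q_3 = 94177/2604
q_2 = 433 ≤ 606 < 2604 = q_3, so the answer is 15660/433.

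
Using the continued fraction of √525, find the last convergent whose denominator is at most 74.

√525 = [22; 1, 10, 2, 10, 1, 44, …] (period length 6).
Convergents:
  p_0/q_0 = 22/1
  p_1/q_1 = 23/1
  p_2/q_2 = 252/11
  p_3/q_3 = 527/23
  p_4/q_4 = 5522/241
q_3 = 23 ≤ 74 < 241 = q_4, so the answer is 527/23.

527/23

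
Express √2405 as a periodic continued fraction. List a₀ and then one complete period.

a₀ = ⌊√2405⌋ = 49.
With m₀=0, d₀=1 and mₖ₊₁ = dₖaₖ − mₖ, dₖ₊₁ = (n − mₖ₊₁²)/dₖ, aₖ₊₁ = ⌊(a₀+mₖ₊₁)/dₖ₊₁⌋:
  k=1: m=49, d=4, a=24
  k=2: m=47, d=49, a=1
  k=3: m=2, d=49, a=1
  k=4: m=47, d=4, a=24
  k=5: m=49, d=1, a=98
d=1 and a=2a₀=98 at k=5, so the next step gives (m, d) = (49, 4) again — its k=1 value — and the period has length 5.

[49; 24, 1, 1, 24, 98]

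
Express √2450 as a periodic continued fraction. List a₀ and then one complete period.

[49; 2, 98]

a₀ = ⌊√2450⌋ = 49.
With m₀=0, d₀=1 and mₖ₊₁ = dₖaₖ − mₖ, dₖ₊₁ = (n − mₖ₊₁²)/dₖ, aₖ₊₁ = ⌊(a₀+mₖ₊₁)/dₖ₊₁⌋:
  k=1: m=49, d=49, a=2
  k=2: m=49, d=1, a=98
d=1 and a=2a₀=98 at k=2, so the next step gives (m, d) = (49, 49) again — its k=1 value — and the period has length 2.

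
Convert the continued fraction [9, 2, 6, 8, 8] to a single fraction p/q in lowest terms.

Using pₖ = aₖpₖ₋₁ + pₖ₋₂ and qₖ = aₖqₖ₋₁ + qₖ₋₂:
  k=0: a=9, p=9, q=1
  k=1: a=2, p=19, q=2
  k=2: a=6, p=123, q=13
  k=3: a=8, p=1003, q=106
  k=4: a=8, p=8147, q=861

8147/861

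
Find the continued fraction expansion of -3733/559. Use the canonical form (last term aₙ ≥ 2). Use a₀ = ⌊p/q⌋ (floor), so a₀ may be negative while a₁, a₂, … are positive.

-3733 = -7*559 + 180
559 = 3*180 + 19
180 = 9*19 + 9
19 = 2*9 + 1
9 = 9*1 + 0  (stop)
So -3733/559 = [-7; 3, 9, 2, 9].

[-7; 3, 9, 2, 9]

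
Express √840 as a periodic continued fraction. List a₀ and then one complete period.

a₀ = ⌊√840⌋ = 28.
With m₀=0, d₀=1 and mₖ₊₁ = dₖaₖ − mₖ, dₖ₊₁ = (n − mₖ₊₁²)/dₖ, aₖ₊₁ = ⌊(a₀+mₖ₊₁)/dₖ₊₁⌋:
  k=1: m=28, d=56, a=1
  k=2: m=28, d=1, a=56
d=1 and a=2a₀=56 at k=2, so the next step gives (m, d) = (28, 56) again — its k=1 value — and the period has length 2.

[28; 1, 56]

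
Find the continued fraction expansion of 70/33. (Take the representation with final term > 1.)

70 = 2×33 + 4
33 = 8×4 + 1
4 = 4×1 + 0  (stop)
So 70/33 = [2; 8, 4].

[2; 8, 4]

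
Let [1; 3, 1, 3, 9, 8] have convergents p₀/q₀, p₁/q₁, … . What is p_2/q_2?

5/4

Using pₖ = aₖpₖ₋₁ + pₖ₋₂, qₖ = aₖqₖ₋₁ + qₖ₋₂ (with p₋₁=1, p₋₂=0, q₋₁=0, q₋₂=1):
  k=0: a=1, p=1, q=1
  k=1: a=3, p=4, q=3
  k=2: a=1, p=5, q=4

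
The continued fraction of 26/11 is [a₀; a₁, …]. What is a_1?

26 = 2·11 + 4   →  a_0 = 2
11 = 2·4 + 3   →  a_1 = 2

2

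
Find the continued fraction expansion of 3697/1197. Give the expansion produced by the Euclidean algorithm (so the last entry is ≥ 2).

3697 = 3·1197 + 106
1197 = 11·106 + 31
106 = 3·31 + 13
31 = 2·13 + 5
13 = 2·5 + 3
5 = 1·3 + 2
3 = 1·2 + 1
2 = 2·1 + 0  (stop)
So 3697/1197 = [3; 11, 3, 2, 2, 1, 1, 2].

[3; 11, 3, 2, 2, 1, 1, 2]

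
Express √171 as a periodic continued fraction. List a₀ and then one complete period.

[13; 13, 26]

a₀ = ⌊√171⌋ = 13.
With m₀=0, d₀=1 and mₖ₊₁ = dₖaₖ − mₖ, dₖ₊₁ = (n − mₖ₊₁²)/dₖ, aₖ₊₁ = ⌊(a₀+mₖ₊₁)/dₖ₊₁⌋:
  k=1: m=13, d=2, a=13
  k=2: m=13, d=1, a=26
d=1 and a=2a₀=26 at k=2, so the next step gives (m, d) = (13, 2) again — its k=1 value — and the period has length 2.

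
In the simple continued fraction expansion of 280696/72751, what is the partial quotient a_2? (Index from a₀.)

6

280696 = 3·72751 + 62443   →  a_0 = 3
72751 = 1·62443 + 10308   →  a_1 = 1
62443 = 6·10308 + 595   →  a_2 = 6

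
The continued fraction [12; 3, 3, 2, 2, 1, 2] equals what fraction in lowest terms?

Using pₖ = aₖpₖ₋₁ + pₖ₋₂ and qₖ = aₖqₖ₋₁ + qₖ₋₂:
  k=0: a=12, p=12, q=1
  k=1: a=3, p=37, q=3
  k=2: a=3, p=123, q=10
  k=3: a=2, p=283, q=23
  k=4: a=2, p=689, q=56
  k=5: a=1, p=972, q=79
  k=6: a=2, p=2633, q=214

2633/214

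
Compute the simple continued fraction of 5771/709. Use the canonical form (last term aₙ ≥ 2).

[8; 7, 6, 5, 3]

5771 = 8*709 + 99
709 = 7*99 + 16
99 = 6*16 + 3
16 = 5*3 + 1
3 = 3*1 + 0  (stop)
So 5771/709 = [8; 7, 6, 5, 3].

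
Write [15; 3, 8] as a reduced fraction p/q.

Fold from the inside: start with 8/1.
  3 + 1/8 = 25/8
  15 + 8/25 = 383/25

383/25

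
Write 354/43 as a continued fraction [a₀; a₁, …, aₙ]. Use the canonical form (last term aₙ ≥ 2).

354 = 8*43 + 10
43 = 4*10 + 3
10 = 3*3 + 1
3 = 3*1 + 0  (stop)
So 354/43 = [8; 4, 3, 3].

[8; 4, 3, 3]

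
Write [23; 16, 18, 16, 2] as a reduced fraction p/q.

220683/9569

Using pₖ = aₖpₖ₋₁ + pₖ₋₂ and qₖ = aₖqₖ₋₁ + qₖ₋₂:
  k=0: a=23, p=23, q=1
  k=1: a=16, p=369, q=16
  k=2: a=18, p=6665, q=289
  k=3: a=16, p=107009, q=4640
  k=4: a=2, p=220683, q=9569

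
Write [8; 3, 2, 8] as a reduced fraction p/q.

489/59

Fold from the inside: start with 8/1.
  2 + 1/8 = 17/8
  3 + 8/17 = 59/17
  8 + 17/59 = 489/59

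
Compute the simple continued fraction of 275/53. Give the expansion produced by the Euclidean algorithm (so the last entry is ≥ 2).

[5; 5, 3, 3]

275 = 5×53 + 10
53 = 5×10 + 3
10 = 3×3 + 1
3 = 3×1 + 0  (stop)
So 275/53 = [5; 5, 3, 3].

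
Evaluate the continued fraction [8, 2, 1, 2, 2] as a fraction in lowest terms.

Using pₖ = aₖpₖ₋₁ + pₖ₋₂ and qₖ = aₖqₖ₋₁ + qₖ₋₂:
  k=0: a=8, p=8, q=1
  k=1: a=2, p=17, q=2
  k=2: a=1, p=25, q=3
  k=3: a=2, p=67, q=8
  k=4: a=2, p=159, q=19

159/19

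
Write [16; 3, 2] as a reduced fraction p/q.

Fold from the inside: start with 2/1.
  3 + 1/2 = 7/2
  16 + 2/7 = 114/7

114/7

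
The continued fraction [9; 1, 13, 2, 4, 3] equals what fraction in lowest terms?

Using pₖ = aₖpₖ₋₁ + pₖ₋₂ and qₖ = aₖqₖ₋₁ + qₖ₋₂:
  k=0: a=9, p=9, q=1
  k=1: a=1, p=10, q=1
  k=2: a=13, p=139, q=14
  k=3: a=2, p=288, q=29
  k=4: a=4, p=1291, q=130
  k=5: a=3, p=4161, q=419

4161/419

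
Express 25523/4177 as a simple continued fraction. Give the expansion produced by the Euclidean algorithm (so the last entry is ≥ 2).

25523 = 6*4177 + 461
4177 = 9*461 + 28
461 = 16*28 + 13
28 = 2*13 + 2
13 = 6*2 + 1
2 = 2*1 + 0  (stop)
So 25523/4177 = [6; 9, 16, 2, 6, 2].

[6; 9, 16, 2, 6, 2]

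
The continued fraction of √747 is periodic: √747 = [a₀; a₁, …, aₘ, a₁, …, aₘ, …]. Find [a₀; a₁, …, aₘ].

a₀ = ⌊√747⌋ = 27.

[27; 3, 54]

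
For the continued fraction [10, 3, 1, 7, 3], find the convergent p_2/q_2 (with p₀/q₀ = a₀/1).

Using pₖ = aₖpₖ₋₁ + pₖ₋₂, qₖ = aₖqₖ₋₁ + qₖ₋₂ (with p₋₁=1, p₋₂=0, q₋₁=0, q₋₂=1):
  k=0: a=10, p=10, q=1
  k=1: a=3, p=31, q=3
  k=2: a=1, p=41, q=4

41/4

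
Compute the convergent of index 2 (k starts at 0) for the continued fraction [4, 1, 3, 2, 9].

Using pₖ = aₖpₖ₋₁ + pₖ₋₂, qₖ = aₖqₖ₋₁ + qₖ₋₂ (with p₋₁=1, p₋₂=0, q₋₁=0, q₋₂=1):
  k=0: a=4, p=4, q=1
  k=1: a=1, p=5, q=1
  k=2: a=3, p=19, q=4

19/4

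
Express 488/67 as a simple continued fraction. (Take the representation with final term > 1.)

[7; 3, 1, 1, 9]

488 = 7*67 + 19
67 = 3*19 + 10
19 = 1*10 + 9
10 = 1*9 + 1
9 = 9*1 + 0  (stop)
So 488/67 = [7; 3, 1, 1, 9].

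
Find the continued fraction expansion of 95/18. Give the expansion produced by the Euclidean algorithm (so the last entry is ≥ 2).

[5; 3, 1, 1, 2]

95 = 5×18 + 5
18 = 3×5 + 3
5 = 1×3 + 2
3 = 1×2 + 1
2 = 2×1 + 0  (stop)
So 95/18 = [5; 3, 1, 1, 2].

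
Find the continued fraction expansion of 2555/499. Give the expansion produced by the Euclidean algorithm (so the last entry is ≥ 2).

2555 = 5·499 + 60
499 = 8·60 + 19
60 = 3·19 + 3
19 = 6·3 + 1
3 = 3·1 + 0  (stop)
So 2555/499 = [5; 8, 3, 6, 3].

[5; 8, 3, 6, 3]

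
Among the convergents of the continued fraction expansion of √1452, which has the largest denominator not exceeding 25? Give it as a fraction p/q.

724/19

√1452 = [38; 9, 1, 1, 18, 1, 1, 9, 76, …] (period length 8).
Convergents:
  p_0/q_0 = 38/1
  p_1/q_1 = 343/9
  p_2/q_2 = 381/10
  p_3/q_3 = 724/19
  p_4/q_4 = 13413/352
q_3 = 19 ≤ 25 < 352 = q_4, so the answer is 724/19.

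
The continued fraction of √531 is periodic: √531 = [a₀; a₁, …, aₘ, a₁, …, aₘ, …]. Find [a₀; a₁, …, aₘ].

[23; 23, 46]

a₀ = ⌊√531⌋ = 23.
With m₀=0, d₀=1 and mₖ₊₁ = dₖaₖ − mₖ, dₖ₊₁ = (n − mₖ₊₁²)/dₖ, aₖ₊₁ = ⌊(a₀+mₖ₊₁)/dₖ₊₁⌋:
  k=1: m=23, d=2, a=23
  k=2: m=23, d=1, a=46
d=1 and a=2a₀=46 at k=2, so the next step gives (m, d) = (23, 2) again — its k=1 value — and the period has length 2.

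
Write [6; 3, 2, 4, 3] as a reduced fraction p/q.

Fold from the inside: start with 3/1.
  4 + 1/3 = 13/3
  2 + 3/13 = 29/13
  3 + 13/29 = 100/29
  6 + 29/100 = 629/100

629/100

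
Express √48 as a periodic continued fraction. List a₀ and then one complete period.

[6; 1, 12]

a₀ = ⌊√48⌋ = 6.
With m₀=0, d₀=1 and mₖ₊₁ = dₖaₖ − mₖ, dₖ₊₁ = (n − mₖ₊₁²)/dₖ, aₖ₊₁ = ⌊(a₀+mₖ₊₁)/dₖ₊₁⌋:
  k=1: m=6, d=12, a=1
  k=2: m=6, d=1, a=12
d=1 and a=2a₀=12 at k=2, so the next step gives (m, d) = (6, 12) again — its k=1 value — and the period has length 2.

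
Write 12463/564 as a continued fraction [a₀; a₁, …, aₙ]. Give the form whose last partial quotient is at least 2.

12463 = 22·564 + 55
564 = 10·55 + 14
55 = 3·14 + 13
14 = 1·13 + 1
13 = 13·1 + 0  (stop)
So 12463/564 = [22; 10, 3, 1, 13].

[22; 10, 3, 1, 13]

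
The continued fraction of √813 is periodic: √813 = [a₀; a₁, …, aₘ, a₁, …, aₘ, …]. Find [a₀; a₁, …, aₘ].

a₀ = ⌊√813⌋ = 28.
With m₀=0, d₀=1 and mₖ₊₁ = dₖaₖ − mₖ, dₖ₊₁ = (n − mₖ₊₁²)/dₖ, aₖ₊₁ = ⌊(a₀+mₖ₊₁)/dₖ₊₁⌋:
  k=1: m=28, d=29, a=1
  k=2: m=1, d=28, a=1
  k=3: m=27, d=3, a=18
  k=4: m=27, d=28, a=1
  k=5: m=1, d=29, a=1
  k=6: m=28, d=1, a=56
d=1 and a=2a₀=56 at k=6, so the next step gives (m, d) = (28, 29) again — its k=1 value — and the period has length 6.

[28; 1, 1, 18, 1, 1, 56]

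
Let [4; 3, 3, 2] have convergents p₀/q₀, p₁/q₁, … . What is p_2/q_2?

43/10

Using pₖ = aₖpₖ₋₁ + pₖ₋₂, qₖ = aₖqₖ₋₁ + qₖ₋₂ (with p₋₁=1, p₋₂=0, q₋₁=0, q₋₂=1):
  k=0: a=4, p=4, q=1
  k=1: a=3, p=13, q=3
  k=2: a=3, p=43, q=10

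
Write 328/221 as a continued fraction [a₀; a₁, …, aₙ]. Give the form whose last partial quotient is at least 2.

328 = 1*221 + 107
221 = 2*107 + 7
107 = 15*7 + 2
7 = 3*2 + 1
2 = 2*1 + 0  (stop)
So 328/221 = [1; 2, 15, 3, 2].

[1; 2, 15, 3, 2]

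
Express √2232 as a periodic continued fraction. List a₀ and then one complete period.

[47; 4, 10, 4, 94]

a₀ = ⌊√2232⌋ = 47.
With m₀=0, d₀=1 and mₖ₊₁ = dₖaₖ − mₖ, dₖ₊₁ = (n − mₖ₊₁²)/dₖ, aₖ₊₁ = ⌊(a₀+mₖ₊₁)/dₖ₊₁⌋:
  k=1: m=47, d=23, a=4
  k=2: m=45, d=9, a=10
  k=3: m=45, d=23, a=4
  k=4: m=47, d=1, a=94
d=1 and a=2a₀=94 at k=4, so the next step gives (m, d) = (47, 23) again — its k=1 value — and the period has length 4.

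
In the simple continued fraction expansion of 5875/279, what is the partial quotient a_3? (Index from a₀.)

3

5875 = 21·279 + 16   →  a_0 = 21
279 = 17·16 + 7   →  a_1 = 17
16 = 2·7 + 2   →  a_2 = 2
7 = 3·2 + 1   →  a_3 = 3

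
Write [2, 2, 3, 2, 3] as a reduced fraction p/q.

134/55

Using pₖ = aₖpₖ₋₁ + pₖ₋₂ and qₖ = aₖqₖ₋₁ + qₖ₋₂:
  k=0: a=2, p=2, q=1
  k=1: a=2, p=5, q=2
  k=2: a=3, p=17, q=7
  k=3: a=2, p=39, q=16
  k=4: a=3, p=134, q=55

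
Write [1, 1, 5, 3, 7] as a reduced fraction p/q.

256/139

Using pₖ = aₖpₖ₋₁ + pₖ₋₂ and qₖ = aₖqₖ₋₁ + qₖ₋₂:
  k=0: a=1, p=1, q=1
  k=1: a=1, p=2, q=1
  k=2: a=5, p=11, q=6
  k=3: a=3, p=35, q=19
  k=4: a=7, p=256, q=139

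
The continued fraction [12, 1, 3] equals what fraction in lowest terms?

51/4

Using pₖ = aₖpₖ₋₁ + pₖ₋₂ and qₖ = aₖqₖ₋₁ + qₖ₋₂:
  k=0: a=12, p=12, q=1
  k=1: a=1, p=13, q=1
  k=2: a=3, p=51, q=4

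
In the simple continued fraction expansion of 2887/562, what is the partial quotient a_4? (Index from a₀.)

2887 = 5·562 + 77   →  a_0 = 5
562 = 7·77 + 23   →  a_1 = 7
77 = 3·23 + 8   →  a_2 = 3
23 = 2·8 + 7   →  a_3 = 2
8 = 1·7 + 1   →  a_4 = 1

1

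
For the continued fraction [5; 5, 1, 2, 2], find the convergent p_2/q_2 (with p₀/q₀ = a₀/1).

31/6

Using pₖ = aₖpₖ₋₁ + pₖ₋₂, qₖ = aₖqₖ₋₁ + qₖ₋₂ (with p₋₁=1, p₋₂=0, q₋₁=0, q₋₂=1):
  k=0: a=5, p=5, q=1
  k=1: a=5, p=26, q=5
  k=2: a=1, p=31, q=6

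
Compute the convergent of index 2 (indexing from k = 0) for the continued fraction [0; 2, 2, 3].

Using pₖ = aₖpₖ₋₁ + pₖ₋₂, qₖ = aₖqₖ₋₁ + qₖ₋₂ (with p₋₁=1, p₋₂=0, q₋₁=0, q₋₂=1):
  k=0: a=0, p=0, q=1
  k=1: a=2, p=1, q=2
  k=2: a=2, p=2, q=5

2/5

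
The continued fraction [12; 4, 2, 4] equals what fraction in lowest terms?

489/40

Using pₖ = aₖpₖ₋₁ + pₖ₋₂ and qₖ = aₖqₖ₋₁ + qₖ₋₂:
  k=0: a=12, p=12, q=1
  k=1: a=4, p=49, q=4
  k=2: a=2, p=110, q=9
  k=3: a=4, p=489, q=40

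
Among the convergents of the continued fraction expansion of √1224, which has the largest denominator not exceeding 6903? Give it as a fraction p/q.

√1224 = [34; 1, 68, …] (period length 2).
Convergents:
  p_0/q_0 = 34/1
  p_1/q_1 = 35/1
  p_2/q_2 = 2414/69
  p_3/q_3 = 2449/70
  p_4/q_4 = 168946/4829
  p_5/q_5 = 171395/4899
  p_6/q_6 = 11823806/337961
q_5 = 4899 ≤ 6903 < 337961 = q_6, so the answer is 171395/4899.

171395/4899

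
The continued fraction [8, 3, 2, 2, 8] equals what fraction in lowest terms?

Using pₖ = aₖpₖ₋₁ + pₖ₋₂ and qₖ = aₖqₖ₋₁ + qₖ₋₂:
  k=0: a=8, p=8, q=1
  k=1: a=3, p=25, q=3
  k=2: a=2, p=58, q=7
  k=3: a=2, p=141, q=17
  k=4: a=8, p=1186, q=143

1186/143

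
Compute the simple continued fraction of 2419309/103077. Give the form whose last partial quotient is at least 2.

[23; 2, 8, 11, 3, 10, 17]

2419309 = 23*103077 + 48538
103077 = 2*48538 + 6001
48538 = 8*6001 + 530
6001 = 11*530 + 171
530 = 3*171 + 17
171 = 10*17 + 1
17 = 17*1 + 0  (stop)
So 2419309/103077 = [23; 2, 8, 11, 3, 10, 17].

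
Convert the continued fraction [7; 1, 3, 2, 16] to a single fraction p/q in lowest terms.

1151/148

Using pₖ = aₖpₖ₋₁ + pₖ₋₂ and qₖ = aₖqₖ₋₁ + qₖ₋₂:
  k=0: a=7, p=7, q=1
  k=1: a=1, p=8, q=1
  k=2: a=3, p=31, q=4
  k=3: a=2, p=70, q=9
  k=4: a=16, p=1151, q=148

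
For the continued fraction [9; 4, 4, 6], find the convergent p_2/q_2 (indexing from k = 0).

157/17

Using pₖ = aₖpₖ₋₁ + pₖ₋₂, qₖ = aₖqₖ₋₁ + qₖ₋₂ (with p₋₁=1, p₋₂=0, q₋₁=0, q₋₂=1):
  k=0: a=9, p=9, q=1
  k=1: a=4, p=37, q=4
  k=2: a=4, p=157, q=17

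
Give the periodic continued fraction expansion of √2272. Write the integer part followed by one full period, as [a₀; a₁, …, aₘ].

a₀ = ⌊√2272⌋ = 47.
With m₀=0, d₀=1 and mₖ₊₁ = dₖaₖ − mₖ, dₖ₊₁ = (n − mₖ₊₁²)/dₖ, aₖ₊₁ = ⌊(a₀+mₖ₊₁)/dₖ₊₁⌋:
  k=1: m=47, d=63, a=1
  k=2: m=16, d=32, a=1
  k=3: m=16, d=63, a=1
  k=4: m=47, d=1, a=94
d=1 and a=2a₀=94 at k=4, so the next step gives (m, d) = (47, 63) again — its k=1 value — and the period has length 4.

[47; 1, 1, 1, 94]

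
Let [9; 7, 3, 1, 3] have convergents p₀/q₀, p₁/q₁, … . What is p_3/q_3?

265/29

Using pₖ = aₖpₖ₋₁ + pₖ₋₂, qₖ = aₖqₖ₋₁ + qₖ₋₂ (with p₋₁=1, p₋₂=0, q₋₁=0, q₋₂=1):
  k=0: a=9, p=9, q=1
  k=1: a=7, p=64, q=7
  k=2: a=3, p=201, q=22
  k=3: a=1, p=265, q=29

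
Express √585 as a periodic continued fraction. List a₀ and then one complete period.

[24; 5, 2, 1, 4, 1, 2, 5, 48]

a₀ = ⌊√585⌋ = 24.
With m₀=0, d₀=1 and mₖ₊₁ = dₖaₖ − mₖ, dₖ₊₁ = (n − mₖ₊₁²)/dₖ, aₖ₊₁ = ⌊(a₀+mₖ₊₁)/dₖ₊₁⌋:
  k=1: m=24, d=9, a=5
  k=2: m=21, d=16, a=2
  k=3: m=11, d=29, a=1
  k=4: m=18, d=9, a=4
  k=5: m=18, d=29, a=1
  k=6: m=11, d=16, a=2
  k=7: m=21, d=9, a=5
  k=8: m=24, d=1, a=48
d=1 and a=2a₀=48 at k=8, so the next step gives (m, d) = (24, 9) again — its k=1 value — and the period has length 8.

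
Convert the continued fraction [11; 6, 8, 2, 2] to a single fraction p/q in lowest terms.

Fold from the inside: start with 2/1.
  2 + 1/2 = 5/2
  8 + 2/5 = 42/5
  6 + 5/42 = 257/42
  11 + 42/257 = 2869/257

2869/257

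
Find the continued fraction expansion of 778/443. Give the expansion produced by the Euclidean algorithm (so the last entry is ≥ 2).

778 = 1×443 + 335
443 = 1×335 + 108
335 = 3×108 + 11
108 = 9×11 + 9
11 = 1×9 + 2
9 = 4×2 + 1
2 = 2×1 + 0  (stop)
So 778/443 = [1; 1, 3, 9, 1, 4, 2].

[1; 1, 3, 9, 1, 4, 2]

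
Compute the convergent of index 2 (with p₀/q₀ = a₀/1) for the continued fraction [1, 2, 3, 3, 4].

10/7

Using pₖ = aₖpₖ₋₁ + pₖ₋₂, qₖ = aₖqₖ₋₁ + qₖ₋₂ (with p₋₁=1, p₋₂=0, q₋₁=0, q₋₂=1):
  k=0: a=1, p=1, q=1
  k=1: a=2, p=3, q=2
  k=2: a=3, p=10, q=7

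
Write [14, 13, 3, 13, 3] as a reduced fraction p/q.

Using pₖ = aₖpₖ₋₁ + pₖ₋₂ and qₖ = aₖqₖ₋₁ + qₖ₋₂:
  k=0: a=14, p=14, q=1
  k=1: a=13, p=183, q=13
  k=2: a=3, p=563, q=40
  k=3: a=13, p=7502, q=533
  k=4: a=3, p=23069, q=1639

23069/1639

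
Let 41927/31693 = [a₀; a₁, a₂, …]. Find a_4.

17

41927 = 1·31693 + 10234   →  a_0 = 1
31693 = 3·10234 + 991   →  a_1 = 3
10234 = 10·991 + 324   →  a_2 = 10
991 = 3·324 + 19   →  a_3 = 3
324 = 17·19 + 1   →  a_4 = 17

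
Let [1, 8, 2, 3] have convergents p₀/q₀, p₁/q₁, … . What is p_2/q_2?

19/17

Using pₖ = aₖpₖ₋₁ + pₖ₋₂, qₖ = aₖqₖ₋₁ + qₖ₋₂ (with p₋₁=1, p₋₂=0, q₋₁=0, q₋₂=1):
  k=0: a=1, p=1, q=1
  k=1: a=8, p=9, q=8
  k=2: a=2, p=19, q=17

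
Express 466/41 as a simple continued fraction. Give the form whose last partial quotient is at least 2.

466 = 11*41 + 15
41 = 2*15 + 11
15 = 1*11 + 4
11 = 2*4 + 3
4 = 1*3 + 1
3 = 3*1 + 0  (stop)
So 466/41 = [11; 2, 1, 2, 1, 3].

[11; 2, 1, 2, 1, 3]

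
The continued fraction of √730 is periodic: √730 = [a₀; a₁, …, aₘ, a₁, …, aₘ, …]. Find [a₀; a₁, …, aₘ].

a₀ = ⌊√730⌋ = 27.
With m₀=0, d₀=1 and mₖ₊₁ = dₖaₖ − mₖ, dₖ₊₁ = (n − mₖ₊₁²)/dₖ, aₖ₊₁ = ⌊(a₀+mₖ₊₁)/dₖ₊₁⌋:
  k=1: m=27, d=1, a=54
d=1 and a=2a₀=54 at k=1, so the next step gives (m, d) = (27, 1) again — its k=1 value — and the period has length 1.

[27; 54]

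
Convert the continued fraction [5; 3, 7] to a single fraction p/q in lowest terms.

117/22

Using pₖ = aₖpₖ₋₁ + pₖ₋₂ and qₖ = aₖqₖ₋₁ + qₖ₋₂:
  k=0: a=5, p=5, q=1
  k=1: a=3, p=16, q=3
  k=2: a=7, p=117, q=22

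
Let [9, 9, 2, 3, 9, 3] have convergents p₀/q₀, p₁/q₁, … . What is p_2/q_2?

Using pₖ = aₖpₖ₋₁ + pₖ₋₂, qₖ = aₖqₖ₋₁ + qₖ₋₂ (with p₋₁=1, p₋₂=0, q₋₁=0, q₋₂=1):
  k=0: a=9, p=9, q=1
  k=1: a=9, p=82, q=9
  k=2: a=2, p=173, q=19

173/19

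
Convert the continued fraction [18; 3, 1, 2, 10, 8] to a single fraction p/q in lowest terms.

16865/923

Fold from the inside: start with 8/1.
  10 + 1/8 = 81/8
  2 + 8/81 = 170/81
  1 + 81/170 = 251/170
  3 + 170/251 = 923/251
  18 + 251/923 = 16865/923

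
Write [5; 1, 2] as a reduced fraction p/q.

Using pₖ = aₖpₖ₋₁ + pₖ₋₂ and qₖ = aₖqₖ₋₁ + qₖ₋₂:
  k=0: a=5, p=5, q=1
  k=1: a=1, p=6, q=1
  k=2: a=2, p=17, q=3

17/3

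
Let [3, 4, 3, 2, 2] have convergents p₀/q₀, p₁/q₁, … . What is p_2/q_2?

Using pₖ = aₖpₖ₋₁ + pₖ₋₂, qₖ = aₖqₖ₋₁ + qₖ₋₂ (with p₋₁=1, p₋₂=0, q₋₁=0, q₋₂=1):
  k=0: a=3, p=3, q=1
  k=1: a=4, p=13, q=4
  k=2: a=3, p=42, q=13

42/13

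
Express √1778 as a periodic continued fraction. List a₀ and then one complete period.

a₀ = ⌊√1778⌋ = 42.
With m₀=0, d₀=1 and mₖ₊₁ = dₖaₖ − mₖ, dₖ₊₁ = (n − mₖ₊₁²)/dₖ, aₖ₊₁ = ⌊(a₀+mₖ₊₁)/dₖ₊₁⌋:
  k=1: m=42, d=14, a=6
  k=2: m=42, d=1, a=84
d=1 and a=2a₀=84 at k=2, so the next step gives (m, d) = (42, 14) again — its k=1 value — and the period has length 2.

[42; 6, 84]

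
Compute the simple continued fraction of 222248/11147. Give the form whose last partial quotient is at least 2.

222248 = 19*11147 + 10455
11147 = 1*10455 + 692
10455 = 15*692 + 75
692 = 9*75 + 17
75 = 4*17 + 7
17 = 2*7 + 3
7 = 2*3 + 1
3 = 3*1 + 0  (stop)
So 222248/11147 = [19; 1, 15, 9, 4, 2, 2, 3].

[19; 1, 15, 9, 4, 2, 2, 3]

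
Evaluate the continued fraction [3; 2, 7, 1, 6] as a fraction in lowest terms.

406/117

Fold from the inside: start with 6/1.
  1 + 1/6 = 7/6
  7 + 6/7 = 55/7
  2 + 7/55 = 117/55
  3 + 55/117 = 406/117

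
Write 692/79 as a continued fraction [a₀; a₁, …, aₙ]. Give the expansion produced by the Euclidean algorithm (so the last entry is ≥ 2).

692 = 8·79 + 60
79 = 1·60 + 19
60 = 3·19 + 3
19 = 6·3 + 1
3 = 3·1 + 0  (stop)
So 692/79 = [8; 1, 3, 6, 3].

[8; 1, 3, 6, 3]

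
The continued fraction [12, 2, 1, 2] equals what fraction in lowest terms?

99/8

Fold from the inside: start with 2/1.
  1 + 1/2 = 3/2
  2 + 2/3 = 8/3
  12 + 3/8 = 99/8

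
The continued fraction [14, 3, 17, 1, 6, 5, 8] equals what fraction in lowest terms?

230697/16102

Fold from the inside: start with 8/1.
  5 + 1/8 = 41/8
  6 + 8/41 = 254/41
  1 + 41/254 = 295/254
  17 + 254/295 = 5269/295
  3 + 295/5269 = 16102/5269
  14 + 5269/16102 = 230697/16102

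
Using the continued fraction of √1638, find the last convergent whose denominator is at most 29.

√1638 = [40; 2, 8, 2, 80, …] (period length 4).
Convergents:
  p_0/q_0 = 40/1
  p_1/q_1 = 81/2
  p_2/q_2 = 688/17
  p_3/q_3 = 1457/36
q_2 = 17 ≤ 29 < 36 = q_3, so the answer is 688/17.

688/17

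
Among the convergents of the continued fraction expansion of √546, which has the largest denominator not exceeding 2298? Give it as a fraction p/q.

√546 = [23; 2, 1, 2, 1, 2, 46, …] (period length 6).
Convergents:
  p_0/q_0 = 23/1
  p_1/q_1 = 47/2
  p_2/q_2 = 70/3
  p_3/q_3 = 187/8
  p_4/q_4 = 257/11
  p_5/q_5 = 701/30
  p_6/q_6 = 32503/1391
  p_7/q_7 = 65707/2812
q_6 = 1391 ≤ 2298 < 2812 = q_7, so the answer is 32503/1391.

32503/1391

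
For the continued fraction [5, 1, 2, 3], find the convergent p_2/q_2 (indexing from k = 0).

Using pₖ = aₖpₖ₋₁ + pₖ₋₂, qₖ = aₖqₖ₋₁ + qₖ₋₂ (with p₋₁=1, p₋₂=0, q₋₁=0, q₋₂=1):
  k=0: a=5, p=5, q=1
  k=1: a=1, p=6, q=1
  k=2: a=2, p=17, q=3

17/3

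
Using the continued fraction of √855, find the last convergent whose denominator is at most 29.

731/25

√855 = [29; 4, 6, 4, 58, …] (period length 4).
Convergents:
  p_0/q_0 = 29/1
  p_1/q_1 = 117/4
  p_2/q_2 = 731/25
  p_3/q_3 = 3041/104
q_2 = 25 ≤ 29 < 104 = q_3, so the answer is 731/25.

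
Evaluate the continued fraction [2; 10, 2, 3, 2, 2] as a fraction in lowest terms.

Fold from the inside: start with 2/1.
  2 + 1/2 = 5/2
  3 + 2/5 = 17/5
  2 + 5/17 = 39/17
  10 + 17/39 = 407/39
  2 + 39/407 = 853/407

853/407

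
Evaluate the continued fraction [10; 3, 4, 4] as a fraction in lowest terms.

567/55

Fold from the inside: start with 4/1.
  4 + 1/4 = 17/4
  3 + 4/17 = 55/17
  10 + 17/55 = 567/55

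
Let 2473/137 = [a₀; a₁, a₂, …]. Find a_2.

2473 = 18·137 + 7   →  a_0 = 18
137 = 19·7 + 4   →  a_1 = 19
7 = 1·4 + 3   →  a_2 = 1

1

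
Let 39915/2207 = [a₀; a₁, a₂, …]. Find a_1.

39915 = 18·2207 + 189   →  a_0 = 18
2207 = 11·189 + 128   →  a_1 = 11

11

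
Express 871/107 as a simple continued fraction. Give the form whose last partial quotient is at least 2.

871 = 8×107 + 15
107 = 7×15 + 2
15 = 7×2 + 1
2 = 2×1 + 0  (stop)
So 871/107 = [8; 7, 7, 2].

[8; 7, 7, 2]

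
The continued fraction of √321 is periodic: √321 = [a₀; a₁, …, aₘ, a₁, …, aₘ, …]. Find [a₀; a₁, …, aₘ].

a₀ = ⌊√321⌋ = 17.
With m₀=0, d₀=1 and mₖ₊₁ = dₖaₖ − mₖ, dₖ₊₁ = (n − mₖ₊₁²)/dₖ, aₖ₊₁ = ⌊(a₀+mₖ₊₁)/dₖ₊₁⌋:
  k=1: m=17, d=32, a=1
  k=2: m=15, d=3, a=10
  k=3: m=15, d=32, a=1
  k=4: m=17, d=1, a=34
d=1 and a=2a₀=34 at k=4, so the next step gives (m, d) = (17, 32) again — its k=1 value — and the period has length 4.

[17; 1, 10, 1, 34]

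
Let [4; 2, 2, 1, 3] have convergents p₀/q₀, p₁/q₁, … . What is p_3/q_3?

31/7

Using pₖ = aₖpₖ₋₁ + pₖ₋₂, qₖ = aₖqₖ₋₁ + qₖ₋₂ (with p₋₁=1, p₋₂=0, q₋₁=0, q₋₂=1):
  k=0: a=4, p=4, q=1
  k=1: a=2, p=9, q=2
  k=2: a=2, p=22, q=5
  k=3: a=1, p=31, q=7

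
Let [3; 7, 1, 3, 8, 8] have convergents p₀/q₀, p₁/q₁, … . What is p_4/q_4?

Using pₖ = aₖpₖ₋₁ + pₖ₋₂, qₖ = aₖqₖ₋₁ + qₖ₋₂ (with p₋₁=1, p₋₂=0, q₋₁=0, q₋₂=1):
  k=0: a=3, p=3, q=1
  k=1: a=7, p=22, q=7
  k=2: a=1, p=25, q=8
  k=3: a=3, p=97, q=31
  k=4: a=8, p=801, q=256

801/256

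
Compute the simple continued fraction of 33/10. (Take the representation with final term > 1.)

33 = 3·10 + 3
10 = 3·3 + 1
3 = 3·1 + 0  (stop)
So 33/10 = [3; 3, 3].

[3; 3, 3]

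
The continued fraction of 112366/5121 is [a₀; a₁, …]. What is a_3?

3

112366 = 21·5121 + 4825   →  a_0 = 21
5121 = 1·4825 + 296   →  a_1 = 1
4825 = 16·296 + 89   →  a_2 = 16
296 = 3·89 + 29   →  a_3 = 3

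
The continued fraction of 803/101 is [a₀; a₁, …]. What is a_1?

803 = 7·101 + 96   →  a_0 = 7
101 = 1·96 + 5   →  a_1 = 1

1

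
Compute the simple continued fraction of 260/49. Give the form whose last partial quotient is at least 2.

[5; 3, 3, 1, 3]

260 = 5·49 + 15
49 = 3·15 + 4
15 = 3·4 + 3
4 = 1·3 + 1
3 = 3·1 + 0  (stop)
So 260/49 = [5; 3, 3, 1, 3].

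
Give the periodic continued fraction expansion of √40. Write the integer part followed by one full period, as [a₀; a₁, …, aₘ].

a₀ = ⌊√40⌋ = 6.

[6; 3, 12]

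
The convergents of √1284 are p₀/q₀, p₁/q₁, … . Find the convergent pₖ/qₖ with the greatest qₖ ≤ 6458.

92449/2580

√1284 = [35; 1, 4, 1, 70, …] (period length 4).
Convergents:
  p_0/q_0 = 35/1
  p_1/q_1 = 36/1
  p_2/q_2 = 179/5
  p_3/q_3 = 215/6
  p_4/q_4 = 15229/425
  p_5/q_5 = 15444/431
  p_6/q_6 = 77005/2149
  p_7/q_7 = 92449/2580
  p_8/q_8 = 6548435/182749
q_7 = 2580 ≤ 6458 < 182749 = q_8, so the answer is 92449/2580.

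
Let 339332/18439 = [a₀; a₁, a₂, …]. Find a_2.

339332 = 18·18439 + 7430   →  a_0 = 18
18439 = 2·7430 + 3579   →  a_1 = 2
7430 = 2·3579 + 272   →  a_2 = 2

2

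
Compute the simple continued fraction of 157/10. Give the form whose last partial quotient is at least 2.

[15; 1, 2, 3]

157 = 15×10 + 7
10 = 1×7 + 3
7 = 2×3 + 1
3 = 3×1 + 0  (stop)
So 157/10 = [15; 1, 2, 3].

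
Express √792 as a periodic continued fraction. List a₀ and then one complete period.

a₀ = ⌊√792⌋ = 28.
With m₀=0, d₀=1 and mₖ₊₁ = dₖaₖ − mₖ, dₖ₊₁ = (n − mₖ₊₁²)/dₖ, aₖ₊₁ = ⌊(a₀+mₖ₊₁)/dₖ₊₁⌋:
  k=1: m=28, d=8, a=7
  k=2: m=28, d=1, a=56
d=1 and a=2a₀=56 at k=2, so the next step gives (m, d) = (28, 8) again — its k=1 value — and the period has length 2.

[28; 7, 56]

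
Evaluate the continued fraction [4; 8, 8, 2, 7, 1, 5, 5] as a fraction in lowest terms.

146575/35549

Using pₖ = aₖpₖ₋₁ + pₖ₋₂ and qₖ = aₖqₖ₋₁ + qₖ₋₂:
  k=0: a=4, p=4, q=1
  k=1: a=8, p=33, q=8
  k=2: a=8, p=268, q=65
  k=3: a=2, p=569, q=138
  k=4: a=7, p=4251, q=1031
  k=5: a=1, p=4820, q=1169
  k=6: a=5, p=28351, q=6876
  k=7: a=5, p=146575, q=35549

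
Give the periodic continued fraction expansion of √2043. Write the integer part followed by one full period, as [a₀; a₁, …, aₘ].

a₀ = ⌊√2043⌋ = 45.
With m₀=0, d₀=1 and mₖ₊₁ = dₖaₖ − mₖ, dₖ₊₁ = (n − mₖ₊₁²)/dₖ, aₖ₊₁ = ⌊(a₀+mₖ₊₁)/dₖ₊₁⌋:
  k=1: m=45, d=18, a=5
  k=2: m=45, d=1, a=90
d=1 and a=2a₀=90 at k=2, so the next step gives (m, d) = (45, 18) again — its k=1 value — and the period has length 2.

[45; 5, 90]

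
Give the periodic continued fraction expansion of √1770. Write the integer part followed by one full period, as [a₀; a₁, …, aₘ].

[42; 14, 84]

a₀ = ⌊√1770⌋ = 42.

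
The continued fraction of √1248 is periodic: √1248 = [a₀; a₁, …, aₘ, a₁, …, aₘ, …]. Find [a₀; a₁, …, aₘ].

[35; 3, 17, 3, 70]

a₀ = ⌊√1248⌋ = 35.
With m₀=0, d₀=1 and mₖ₊₁ = dₖaₖ − mₖ, dₖ₊₁ = (n − mₖ₊₁²)/dₖ, aₖ₊₁ = ⌊(a₀+mₖ₊₁)/dₖ₊₁⌋:
  k=1: m=35, d=23, a=3
  k=2: m=34, d=4, a=17
  k=3: m=34, d=23, a=3
  k=4: m=35, d=1, a=70
d=1 and a=2a₀=70 at k=4, so the next step gives (m, d) = (35, 23) again — its k=1 value — and the period has length 4.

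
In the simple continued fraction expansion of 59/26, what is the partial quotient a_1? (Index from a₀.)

3

59 = 2·26 + 7   →  a_0 = 2
26 = 3·7 + 5   →  a_1 = 3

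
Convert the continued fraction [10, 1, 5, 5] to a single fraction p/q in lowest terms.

336/31

Fold from the inside: start with 5/1.
  5 + 1/5 = 26/5
  1 + 5/26 = 31/26
  10 + 26/31 = 336/31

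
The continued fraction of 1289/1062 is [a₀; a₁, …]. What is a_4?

9

1289 = 1·1062 + 227   →  a_0 = 1
1062 = 4·227 + 154   →  a_1 = 4
227 = 1·154 + 73   →  a_2 = 1
154 = 2·73 + 8   →  a_3 = 2
73 = 9·8 + 1   →  a_4 = 9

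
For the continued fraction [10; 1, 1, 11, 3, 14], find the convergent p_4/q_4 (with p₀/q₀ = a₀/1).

747/71

Using pₖ = aₖpₖ₋₁ + pₖ₋₂, qₖ = aₖqₖ₋₁ + qₖ₋₂ (with p₋₁=1, p₋₂=0, q₋₁=0, q₋₂=1):
  k=0: a=10, p=10, q=1
  k=1: a=1, p=11, q=1
  k=2: a=1, p=21, q=2
  k=3: a=11, p=242, q=23
  k=4: a=3, p=747, q=71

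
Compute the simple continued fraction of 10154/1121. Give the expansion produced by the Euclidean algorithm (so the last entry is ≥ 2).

10154 = 9*1121 + 65
1121 = 17*65 + 16
65 = 4*16 + 1
16 = 16*1 + 0  (stop)
So 10154/1121 = [9; 17, 4, 16].

[9; 17, 4, 16]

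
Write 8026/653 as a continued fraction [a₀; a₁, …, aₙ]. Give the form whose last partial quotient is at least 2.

[12; 3, 2, 3, 2, 5, 2]

8026 = 12*653 + 190
653 = 3*190 + 83
190 = 2*83 + 24
83 = 3*24 + 11
24 = 2*11 + 2
11 = 5*2 + 1
2 = 2*1 + 0  (stop)
So 8026/653 = [12; 3, 2, 3, 2, 5, 2].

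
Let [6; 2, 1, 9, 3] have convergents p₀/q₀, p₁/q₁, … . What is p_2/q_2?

Using pₖ = aₖpₖ₋₁ + pₖ₋₂, qₖ = aₖqₖ₋₁ + qₖ₋₂ (with p₋₁=1, p₋₂=0, q₋₁=0, q₋₂=1):
  k=0: a=6, p=6, q=1
  k=1: a=2, p=13, q=2
  k=2: a=1, p=19, q=3

19/3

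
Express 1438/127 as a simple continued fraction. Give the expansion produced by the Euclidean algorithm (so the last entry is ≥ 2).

1438 = 11*127 + 41
127 = 3*41 + 4
41 = 10*4 + 1
4 = 4*1 + 0  (stop)
So 1438/127 = [11; 3, 10, 4].

[11; 3, 10, 4]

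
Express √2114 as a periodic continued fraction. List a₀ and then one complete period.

a₀ = ⌊√2114⌋ = 45.
With m₀=0, d₀=1 and mₖ₊₁ = dₖaₖ − mₖ, dₖ₊₁ = (n − mₖ₊₁²)/dₖ, aₖ₊₁ = ⌊(a₀+mₖ₊₁)/dₖ₊₁⌋:
  k=1: m=45, d=89, a=1
  k=2: m=44, d=2, a=44
  k=3: m=44, d=89, a=1
  k=4: m=45, d=1, a=90
d=1 and a=2a₀=90 at k=4, so the next step gives (m, d) = (45, 89) again — its k=1 value — and the period has length 4.

[45; 1, 44, 1, 90]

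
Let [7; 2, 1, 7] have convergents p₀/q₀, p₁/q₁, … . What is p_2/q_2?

22/3

Using pₖ = aₖpₖ₋₁ + pₖ₋₂, qₖ = aₖqₖ₋₁ + qₖ₋₂ (with p₋₁=1, p₋₂=0, q₋₁=0, q₋₂=1):
  k=0: a=7, p=7, q=1
  k=1: a=2, p=15, q=2
  k=2: a=1, p=22, q=3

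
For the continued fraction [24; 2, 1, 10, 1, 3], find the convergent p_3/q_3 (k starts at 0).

Using pₖ = aₖpₖ₋₁ + pₖ₋₂, qₖ = aₖqₖ₋₁ + qₖ₋₂ (with p₋₁=1, p₋₂=0, q₋₁=0, q₋₂=1):
  k=0: a=24, p=24, q=1
  k=1: a=2, p=49, q=2
  k=2: a=1, p=73, q=3
  k=3: a=10, p=779, q=32

779/32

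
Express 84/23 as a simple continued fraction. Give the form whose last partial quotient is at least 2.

[3; 1, 1, 1, 7]

84 = 3×23 + 15
23 = 1×15 + 8
15 = 1×8 + 7
8 = 1×7 + 1
7 = 7×1 + 0  (stop)
So 84/23 = [3; 1, 1, 1, 7].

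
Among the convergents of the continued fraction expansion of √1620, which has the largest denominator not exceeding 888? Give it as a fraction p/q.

√1620 = [40; 4, 80, …] (period length 2).
Convergents:
  p_0/q_0 = 40/1
  p_1/q_1 = 161/4
  p_2/q_2 = 12920/321
  p_3/q_3 = 51841/1288
q_2 = 321 ≤ 888 < 1288 = q_3, so the answer is 12920/321.

12920/321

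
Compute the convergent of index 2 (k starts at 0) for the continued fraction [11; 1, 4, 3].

59/5

Using pₖ = aₖpₖ₋₁ + pₖ₋₂, qₖ = aₖqₖ₋₁ + qₖ₋₂ (with p₋₁=1, p₋₂=0, q₋₁=0, q₋₂=1):
  k=0: a=11, p=11, q=1
  k=1: a=1, p=12, q=1
  k=2: a=4, p=59, q=5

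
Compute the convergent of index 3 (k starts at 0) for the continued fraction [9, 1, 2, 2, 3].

Using pₖ = aₖpₖ₋₁ + pₖ₋₂, qₖ = aₖqₖ₋₁ + qₖ₋₂ (with p₋₁=1, p₋₂=0, q₋₁=0, q₋₂=1):
  k=0: a=9, p=9, q=1
  k=1: a=1, p=10, q=1
  k=2: a=2, p=29, q=3
  k=3: a=2, p=68, q=7

68/7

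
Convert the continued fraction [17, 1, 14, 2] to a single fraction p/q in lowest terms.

Using pₖ = aₖpₖ₋₁ + pₖ₋₂ and qₖ = aₖqₖ₋₁ + qₖ₋₂:
  k=0: a=17, p=17, q=1
  k=1: a=1, p=18, q=1
  k=2: a=14, p=269, q=15
  k=3: a=2, p=556, q=31

556/31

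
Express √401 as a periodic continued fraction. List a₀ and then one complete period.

a₀ = ⌊√401⌋ = 20.
With m₀=0, d₀=1 and mₖ₊₁ = dₖaₖ − mₖ, dₖ₊₁ = (n − mₖ₊₁²)/dₖ, aₖ₊₁ = ⌊(a₀+mₖ₊₁)/dₖ₊₁⌋:
  k=1: m=20, d=1, a=40
d=1 and a=2a₀=40 at k=1, so the next step gives (m, d) = (20, 1) again — its k=1 value — and the period has length 1.

[20; 40]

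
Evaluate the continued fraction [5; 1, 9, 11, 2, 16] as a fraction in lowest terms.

Using pₖ = aₖpₖ₋₁ + pₖ₋₂ and qₖ = aₖqₖ₋₁ + qₖ₋₂:
  k=0: a=5, p=5, q=1
  k=1: a=1, p=6, q=1
  k=2: a=9, p=59, q=10
  k=3: a=11, p=655, q=111
  k=4: a=2, p=1369, q=232
  k=5: a=16, p=22559, q=3823

22559/3823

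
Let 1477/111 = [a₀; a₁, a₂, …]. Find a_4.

1477 = 13·111 + 34   →  a_0 = 13
111 = 3·34 + 9   →  a_1 = 3
34 = 3·9 + 7   →  a_2 = 3
9 = 1·7 + 2   →  a_3 = 1
7 = 3·2 + 1   →  a_4 = 3

3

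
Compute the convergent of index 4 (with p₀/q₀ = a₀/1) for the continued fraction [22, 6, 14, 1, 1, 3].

3901/176

Using pₖ = aₖpₖ₋₁ + pₖ₋₂, qₖ = aₖqₖ₋₁ + qₖ₋₂ (with p₋₁=1, p₋₂=0, q₋₁=0, q₋₂=1):
  k=0: a=22, p=22, q=1
  k=1: a=6, p=133, q=6
  k=2: a=14, p=1884, q=85
  k=3: a=1, p=2017, q=91
  k=4: a=1, p=3901, q=176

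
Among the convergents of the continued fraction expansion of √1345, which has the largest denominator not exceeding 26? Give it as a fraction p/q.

110/3

√1345 = [36; 1, 2, 14, 2, 1, 72, …] (period length 6).
Convergents:
  p_0/q_0 = 36/1
  p_1/q_1 = 37/1
  p_2/q_2 = 110/3
  p_3/q_3 = 1577/43
q_2 = 3 ≤ 26 < 43 = q_3, so the answer is 110/3.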